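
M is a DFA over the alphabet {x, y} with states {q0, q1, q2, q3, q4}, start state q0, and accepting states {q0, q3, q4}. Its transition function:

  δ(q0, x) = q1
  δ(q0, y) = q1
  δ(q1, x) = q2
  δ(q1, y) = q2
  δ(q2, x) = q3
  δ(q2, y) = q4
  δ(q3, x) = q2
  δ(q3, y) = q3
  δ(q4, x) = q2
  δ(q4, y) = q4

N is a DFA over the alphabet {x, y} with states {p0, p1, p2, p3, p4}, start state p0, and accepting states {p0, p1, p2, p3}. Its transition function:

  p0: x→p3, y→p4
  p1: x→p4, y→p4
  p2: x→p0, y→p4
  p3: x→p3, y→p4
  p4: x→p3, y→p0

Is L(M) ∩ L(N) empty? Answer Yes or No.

The empty string ε is accepted by both M and N.
Hence L(M) ∩ L(N) ≠ ∅.

No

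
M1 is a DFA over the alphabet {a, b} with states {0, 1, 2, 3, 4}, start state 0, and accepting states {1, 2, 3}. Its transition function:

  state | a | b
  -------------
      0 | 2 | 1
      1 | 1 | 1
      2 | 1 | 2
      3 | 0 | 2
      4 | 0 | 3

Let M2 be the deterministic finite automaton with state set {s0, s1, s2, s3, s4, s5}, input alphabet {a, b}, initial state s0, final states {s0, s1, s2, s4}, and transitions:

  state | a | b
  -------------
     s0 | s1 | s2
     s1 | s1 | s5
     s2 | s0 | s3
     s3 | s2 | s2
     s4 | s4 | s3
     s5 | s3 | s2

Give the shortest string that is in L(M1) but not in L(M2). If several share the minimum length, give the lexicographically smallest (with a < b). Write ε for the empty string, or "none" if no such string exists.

ab

The string ab is accepted by M1 but not by M2.
No shorter string lies in the difference, and ab is the lexicographically first length-2 string in L(M1) \ L(M2).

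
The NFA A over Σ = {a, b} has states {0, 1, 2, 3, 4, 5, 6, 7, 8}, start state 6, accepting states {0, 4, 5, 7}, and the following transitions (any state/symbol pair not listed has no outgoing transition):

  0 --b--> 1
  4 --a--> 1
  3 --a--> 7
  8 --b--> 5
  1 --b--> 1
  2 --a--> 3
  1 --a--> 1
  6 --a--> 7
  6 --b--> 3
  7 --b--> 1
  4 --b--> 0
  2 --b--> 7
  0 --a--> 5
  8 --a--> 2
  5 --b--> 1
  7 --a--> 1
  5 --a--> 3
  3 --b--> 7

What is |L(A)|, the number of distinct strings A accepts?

The useful subgraph on states {3, 6, 7} is acyclic, so L(A) is finite; the longest accepting path visits 3 useful states, giving maximum string length 2.
Counting accepting paths from 6 by length: 1 of length 1, 2 of length 2. Total 3.

3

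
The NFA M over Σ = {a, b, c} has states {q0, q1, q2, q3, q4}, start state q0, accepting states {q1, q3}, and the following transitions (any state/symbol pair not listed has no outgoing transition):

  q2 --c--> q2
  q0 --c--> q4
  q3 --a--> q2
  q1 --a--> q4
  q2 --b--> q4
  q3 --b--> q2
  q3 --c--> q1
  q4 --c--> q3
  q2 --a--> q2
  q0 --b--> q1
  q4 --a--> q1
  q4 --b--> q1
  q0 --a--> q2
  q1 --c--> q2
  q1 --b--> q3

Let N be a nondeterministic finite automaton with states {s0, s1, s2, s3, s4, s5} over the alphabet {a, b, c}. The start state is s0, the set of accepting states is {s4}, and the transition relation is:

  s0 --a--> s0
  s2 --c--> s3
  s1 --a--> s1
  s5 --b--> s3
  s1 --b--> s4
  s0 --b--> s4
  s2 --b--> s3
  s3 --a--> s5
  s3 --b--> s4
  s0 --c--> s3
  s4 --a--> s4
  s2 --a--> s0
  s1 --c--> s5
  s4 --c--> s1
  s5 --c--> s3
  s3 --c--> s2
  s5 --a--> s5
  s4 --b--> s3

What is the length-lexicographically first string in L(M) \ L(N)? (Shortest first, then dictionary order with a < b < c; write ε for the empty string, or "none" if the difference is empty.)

The string bb is accepted by M but not by N.
No shorter string lies in the difference, and bb is the lexicographically first length-2 string in L(M) \ L(N).

bb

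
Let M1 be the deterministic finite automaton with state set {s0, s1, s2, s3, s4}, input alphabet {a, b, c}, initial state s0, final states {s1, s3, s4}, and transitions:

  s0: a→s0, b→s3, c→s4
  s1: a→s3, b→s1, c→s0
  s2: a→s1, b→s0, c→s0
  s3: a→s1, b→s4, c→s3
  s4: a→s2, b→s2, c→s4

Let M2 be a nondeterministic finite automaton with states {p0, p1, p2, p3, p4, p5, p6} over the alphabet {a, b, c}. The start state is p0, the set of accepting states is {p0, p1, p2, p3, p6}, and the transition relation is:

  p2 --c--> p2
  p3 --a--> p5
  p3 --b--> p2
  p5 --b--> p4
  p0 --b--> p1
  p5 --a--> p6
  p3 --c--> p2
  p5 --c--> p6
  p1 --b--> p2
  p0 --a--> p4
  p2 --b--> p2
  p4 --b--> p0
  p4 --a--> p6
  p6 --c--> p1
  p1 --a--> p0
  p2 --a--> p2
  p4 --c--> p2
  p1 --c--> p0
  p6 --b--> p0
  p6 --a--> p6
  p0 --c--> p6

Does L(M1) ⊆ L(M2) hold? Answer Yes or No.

No

The string aba is in L(M1) but not in L(M2).
So L(M1) ⊄ L(M2).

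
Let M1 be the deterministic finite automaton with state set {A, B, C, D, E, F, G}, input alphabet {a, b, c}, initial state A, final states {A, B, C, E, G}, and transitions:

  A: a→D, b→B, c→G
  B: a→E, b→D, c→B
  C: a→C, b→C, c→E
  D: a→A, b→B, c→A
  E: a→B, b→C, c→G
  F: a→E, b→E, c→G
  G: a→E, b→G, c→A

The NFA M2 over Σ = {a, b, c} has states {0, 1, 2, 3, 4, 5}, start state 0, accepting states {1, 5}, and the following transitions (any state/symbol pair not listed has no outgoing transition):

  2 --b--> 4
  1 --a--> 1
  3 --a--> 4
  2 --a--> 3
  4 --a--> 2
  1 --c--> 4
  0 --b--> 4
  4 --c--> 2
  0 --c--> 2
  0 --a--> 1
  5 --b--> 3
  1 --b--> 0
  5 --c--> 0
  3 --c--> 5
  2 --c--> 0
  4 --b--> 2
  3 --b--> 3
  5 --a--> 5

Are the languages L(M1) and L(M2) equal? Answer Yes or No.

The empty string ε is accepted by M1 but rejected by M2.
So L(M1) ≠ L(M2).

No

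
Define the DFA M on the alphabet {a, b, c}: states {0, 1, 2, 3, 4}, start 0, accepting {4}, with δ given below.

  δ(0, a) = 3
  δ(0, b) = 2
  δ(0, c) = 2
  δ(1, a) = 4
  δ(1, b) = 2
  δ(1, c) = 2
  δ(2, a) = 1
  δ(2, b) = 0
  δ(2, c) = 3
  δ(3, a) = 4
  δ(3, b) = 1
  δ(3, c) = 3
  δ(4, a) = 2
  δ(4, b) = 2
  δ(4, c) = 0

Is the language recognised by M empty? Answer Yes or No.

The string aa is accepted: the run 0 → 3 → 4 ends in the accepting state 4.
Since at least one string is accepted, L(M) is not empty.

No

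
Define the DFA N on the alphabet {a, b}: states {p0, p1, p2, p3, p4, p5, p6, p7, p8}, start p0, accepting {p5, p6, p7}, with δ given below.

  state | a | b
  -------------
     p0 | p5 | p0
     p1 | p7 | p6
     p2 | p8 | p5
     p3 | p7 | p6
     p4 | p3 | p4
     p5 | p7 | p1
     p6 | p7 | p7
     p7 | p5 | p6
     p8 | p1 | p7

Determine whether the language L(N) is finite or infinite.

State p0 is reachable from the start and can reach an accepting state, and it lies on the cycle p0 → p0.
Traversing that cycle any number of times yields accepted strings of unbounded length, so the language is infinite.

infinite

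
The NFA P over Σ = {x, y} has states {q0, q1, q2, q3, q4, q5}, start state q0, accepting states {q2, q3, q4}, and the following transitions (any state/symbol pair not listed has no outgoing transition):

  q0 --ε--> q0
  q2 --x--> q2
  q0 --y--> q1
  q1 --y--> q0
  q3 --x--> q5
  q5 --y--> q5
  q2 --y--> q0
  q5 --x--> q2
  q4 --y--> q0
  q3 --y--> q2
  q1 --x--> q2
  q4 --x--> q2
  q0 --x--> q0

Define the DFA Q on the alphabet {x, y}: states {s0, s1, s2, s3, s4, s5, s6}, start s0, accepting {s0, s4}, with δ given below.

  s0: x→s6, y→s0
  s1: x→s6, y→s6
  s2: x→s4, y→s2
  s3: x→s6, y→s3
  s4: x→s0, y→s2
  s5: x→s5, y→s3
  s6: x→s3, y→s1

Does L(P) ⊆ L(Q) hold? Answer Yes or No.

The string yx is in L(P) but not in L(Q).
So L(P) ⊄ L(Q).

No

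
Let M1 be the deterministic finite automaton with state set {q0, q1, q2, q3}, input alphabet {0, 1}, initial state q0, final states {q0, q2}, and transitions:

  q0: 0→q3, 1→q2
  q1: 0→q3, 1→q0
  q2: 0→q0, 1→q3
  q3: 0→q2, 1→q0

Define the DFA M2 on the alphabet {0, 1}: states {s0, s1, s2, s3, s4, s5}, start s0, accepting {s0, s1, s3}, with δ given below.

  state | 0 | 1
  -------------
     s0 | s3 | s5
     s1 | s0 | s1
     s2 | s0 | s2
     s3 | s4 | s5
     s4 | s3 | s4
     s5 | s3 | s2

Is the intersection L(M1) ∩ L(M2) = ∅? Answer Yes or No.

The empty string ε is accepted by both M1 and M2.
Hence L(M1) ∩ L(M2) ≠ ∅.

No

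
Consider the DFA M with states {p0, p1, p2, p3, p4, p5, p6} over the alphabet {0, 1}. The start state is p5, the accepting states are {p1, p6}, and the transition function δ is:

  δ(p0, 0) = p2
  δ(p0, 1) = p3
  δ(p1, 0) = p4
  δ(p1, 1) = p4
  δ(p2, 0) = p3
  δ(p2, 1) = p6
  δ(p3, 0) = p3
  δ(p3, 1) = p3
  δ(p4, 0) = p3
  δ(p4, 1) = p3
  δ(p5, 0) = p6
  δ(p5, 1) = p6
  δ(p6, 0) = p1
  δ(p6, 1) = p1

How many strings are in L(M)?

6

The useful subgraph on states {p1, p5, p6} is acyclic, so L(M) is finite; the longest accepting path visits 3 useful states, giving maximum string length 2.
Counting accepting paths from p5 by length: 2 of length 1, 4 of length 2. Total 6.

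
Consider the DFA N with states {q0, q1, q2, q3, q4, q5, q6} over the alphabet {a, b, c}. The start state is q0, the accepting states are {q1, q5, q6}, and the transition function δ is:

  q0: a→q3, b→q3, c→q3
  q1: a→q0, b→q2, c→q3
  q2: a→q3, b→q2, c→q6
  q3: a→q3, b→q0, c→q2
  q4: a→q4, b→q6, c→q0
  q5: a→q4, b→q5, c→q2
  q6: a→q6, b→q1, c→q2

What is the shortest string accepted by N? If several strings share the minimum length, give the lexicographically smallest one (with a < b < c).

acc

A breadth-first search from q0 reaches an accepting state first via the path q0 → q3 → q2 → q6 on input acc.
No string of length < 3 is accepted (BFS exhausts all shorter strings without reaching an accepting state), and acc is the lexicographically least accepting string of length 3.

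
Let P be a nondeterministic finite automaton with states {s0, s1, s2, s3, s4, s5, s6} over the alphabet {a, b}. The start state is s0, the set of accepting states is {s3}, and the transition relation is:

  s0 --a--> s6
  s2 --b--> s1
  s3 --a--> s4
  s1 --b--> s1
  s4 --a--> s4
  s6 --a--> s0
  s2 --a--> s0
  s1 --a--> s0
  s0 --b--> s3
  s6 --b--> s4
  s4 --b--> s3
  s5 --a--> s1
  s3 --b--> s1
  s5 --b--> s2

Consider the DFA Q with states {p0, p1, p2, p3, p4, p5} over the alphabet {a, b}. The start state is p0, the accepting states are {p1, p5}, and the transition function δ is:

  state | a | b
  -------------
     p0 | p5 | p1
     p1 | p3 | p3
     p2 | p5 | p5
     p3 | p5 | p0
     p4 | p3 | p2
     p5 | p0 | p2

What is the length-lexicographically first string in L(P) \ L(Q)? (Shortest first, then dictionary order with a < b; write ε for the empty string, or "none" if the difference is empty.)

The string bab is accepted by P but not by Q.
No shorter string lies in the difference, and bab is the lexicographically first length-3 string in L(P) \ L(Q).

bab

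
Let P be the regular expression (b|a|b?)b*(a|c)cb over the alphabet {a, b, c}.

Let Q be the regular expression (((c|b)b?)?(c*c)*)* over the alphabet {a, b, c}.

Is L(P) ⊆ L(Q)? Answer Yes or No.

The string acb is in L(P) but not in L(Q).
So L(P) ⊄ L(Q).

No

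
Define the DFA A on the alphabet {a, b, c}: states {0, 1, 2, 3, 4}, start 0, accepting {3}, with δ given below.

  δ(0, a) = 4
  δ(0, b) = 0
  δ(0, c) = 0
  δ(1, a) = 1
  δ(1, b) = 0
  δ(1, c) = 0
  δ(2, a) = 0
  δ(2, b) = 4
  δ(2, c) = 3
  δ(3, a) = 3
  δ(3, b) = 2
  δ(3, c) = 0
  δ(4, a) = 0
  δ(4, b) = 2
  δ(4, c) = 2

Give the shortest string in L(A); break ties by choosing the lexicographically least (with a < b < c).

A breadth-first search from 0 reaches an accepting state first via the path 0 → 4 → 2 → 3 on input abc.
No string of length < 3 is accepted (BFS exhausts all shorter strings without reaching an accepting state), and abc is the lexicographically least accepting string of length 3.

abc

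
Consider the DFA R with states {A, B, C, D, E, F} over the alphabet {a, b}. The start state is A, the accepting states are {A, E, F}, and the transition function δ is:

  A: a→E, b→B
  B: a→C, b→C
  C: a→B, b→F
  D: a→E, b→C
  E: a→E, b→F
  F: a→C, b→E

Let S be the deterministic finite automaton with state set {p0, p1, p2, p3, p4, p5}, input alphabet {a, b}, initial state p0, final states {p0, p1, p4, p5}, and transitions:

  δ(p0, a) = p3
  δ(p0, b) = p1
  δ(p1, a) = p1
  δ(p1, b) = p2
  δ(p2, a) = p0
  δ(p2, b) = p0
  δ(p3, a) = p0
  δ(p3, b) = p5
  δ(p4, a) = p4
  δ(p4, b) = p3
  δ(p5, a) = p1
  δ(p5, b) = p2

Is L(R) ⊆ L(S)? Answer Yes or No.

The string a is in L(R) but not in L(S).
So L(R) ⊄ L(S).

No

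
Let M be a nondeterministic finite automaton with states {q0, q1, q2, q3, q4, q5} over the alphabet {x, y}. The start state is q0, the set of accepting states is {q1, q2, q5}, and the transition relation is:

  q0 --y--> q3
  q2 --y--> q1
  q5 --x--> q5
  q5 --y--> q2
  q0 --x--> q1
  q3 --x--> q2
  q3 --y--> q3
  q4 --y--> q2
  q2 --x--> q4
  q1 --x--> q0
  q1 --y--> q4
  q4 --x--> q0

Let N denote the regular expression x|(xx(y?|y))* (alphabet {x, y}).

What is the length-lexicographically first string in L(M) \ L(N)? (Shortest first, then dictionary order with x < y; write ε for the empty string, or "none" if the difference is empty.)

yx

The string yx is accepted by M but not by N.
No shorter string lies in the difference, and yx is the lexicographically first length-2 string in L(M) \ L(N).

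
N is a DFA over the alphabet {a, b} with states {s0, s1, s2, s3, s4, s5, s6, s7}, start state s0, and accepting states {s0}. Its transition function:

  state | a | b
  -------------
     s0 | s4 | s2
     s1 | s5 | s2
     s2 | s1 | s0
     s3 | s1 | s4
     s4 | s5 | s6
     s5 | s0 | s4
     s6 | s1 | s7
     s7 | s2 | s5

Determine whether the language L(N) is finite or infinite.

infinite

State s0 is reachable from the start and can reach an accepting state, and it lies on the cycle s0 → s2 → s0.
Traversing that cycle any number of times yields accepted strings of unbounded length, so the language is infinite.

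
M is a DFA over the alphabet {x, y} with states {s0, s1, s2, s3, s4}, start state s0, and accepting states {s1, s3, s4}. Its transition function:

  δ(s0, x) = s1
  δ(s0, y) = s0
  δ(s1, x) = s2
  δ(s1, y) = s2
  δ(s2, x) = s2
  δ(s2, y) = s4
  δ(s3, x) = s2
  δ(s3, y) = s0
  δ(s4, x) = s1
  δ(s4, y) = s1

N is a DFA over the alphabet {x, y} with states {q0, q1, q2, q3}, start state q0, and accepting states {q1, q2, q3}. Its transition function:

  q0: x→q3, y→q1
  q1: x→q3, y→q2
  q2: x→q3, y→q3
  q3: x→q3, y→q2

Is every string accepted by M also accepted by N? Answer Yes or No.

Yes

Exploring the product automaton M × N from the start pair (s0, q0), following both machines on each input symbol, reaches 10 state pairs: (s0, q0), (s1, q3), (s0, q1), (s2, q3), (s2, q2), (s0, q2), (s4, q2), (s4, q3), (s0, q3), (s1, q2).
M accepts in {s1, s3, s4} and N accepts in {q1, q2, q3}. The reachable pairs whose M-component is accepting are (s1, q3), (s4, q2), (s4, q3), (s1, q2); in each of them the N-component is accepting too, so the product for L(M) \ L(N) (M-component accepting, N-component rejecting) has no reachable accepting pair and the difference is empty.
Hence every string in L(M) is also in L(N).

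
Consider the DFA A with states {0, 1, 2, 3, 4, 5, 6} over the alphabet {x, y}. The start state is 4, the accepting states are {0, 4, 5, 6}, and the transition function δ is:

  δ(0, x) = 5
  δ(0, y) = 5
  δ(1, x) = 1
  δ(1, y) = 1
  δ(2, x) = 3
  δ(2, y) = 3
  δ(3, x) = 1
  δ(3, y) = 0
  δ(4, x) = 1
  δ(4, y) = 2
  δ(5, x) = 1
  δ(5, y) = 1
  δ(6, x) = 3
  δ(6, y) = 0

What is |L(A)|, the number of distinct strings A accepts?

The useful subgraph on states {0, 2, 3, 4, 5} is acyclic, so L(A) is finite; the longest accepting path visits 5 useful states, giving maximum string length 4.
Counting accepting paths from 4 by length: 1 of length 0, 2 of length 3, 4 of length 4. Total 7.

7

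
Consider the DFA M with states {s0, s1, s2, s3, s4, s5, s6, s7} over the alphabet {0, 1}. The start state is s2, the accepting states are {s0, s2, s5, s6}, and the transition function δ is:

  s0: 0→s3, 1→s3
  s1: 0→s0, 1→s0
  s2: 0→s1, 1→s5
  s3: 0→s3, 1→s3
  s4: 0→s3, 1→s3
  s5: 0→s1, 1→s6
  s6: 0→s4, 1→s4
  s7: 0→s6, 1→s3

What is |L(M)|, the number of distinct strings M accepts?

The useful subgraph on states {s0, s1, s2, s5, s6} is acyclic, so L(M) is finite; the longest accepting path visits 4 useful states, giving maximum string length 3.
Counting accepting paths from s2 by length: 1 of length 0, 1 of length 1, 3 of length 2, 2 of length 3. Total 7.

7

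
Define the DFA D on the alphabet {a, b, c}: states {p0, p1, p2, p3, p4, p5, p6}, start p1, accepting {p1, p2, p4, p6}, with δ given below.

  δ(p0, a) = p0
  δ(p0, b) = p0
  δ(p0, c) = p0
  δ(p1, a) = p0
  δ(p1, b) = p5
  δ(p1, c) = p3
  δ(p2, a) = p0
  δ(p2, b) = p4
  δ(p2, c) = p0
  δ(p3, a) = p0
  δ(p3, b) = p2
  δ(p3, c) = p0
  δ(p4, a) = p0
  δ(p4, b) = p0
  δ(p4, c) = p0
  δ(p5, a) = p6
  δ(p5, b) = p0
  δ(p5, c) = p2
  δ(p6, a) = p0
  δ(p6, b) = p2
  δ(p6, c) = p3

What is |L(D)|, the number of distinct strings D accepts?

The useful subgraph on states {p1, p2, p3, p4, p5, p6} is acyclic, so L(D) is finite; the longest accepting path visits 6 useful states, giving maximum string length 5.
Counting accepting paths from p1 by length: 1 of length 0, 3 of length 2, 3 of length 3, 2 of length 4, 1 of length 5. Total 10.

10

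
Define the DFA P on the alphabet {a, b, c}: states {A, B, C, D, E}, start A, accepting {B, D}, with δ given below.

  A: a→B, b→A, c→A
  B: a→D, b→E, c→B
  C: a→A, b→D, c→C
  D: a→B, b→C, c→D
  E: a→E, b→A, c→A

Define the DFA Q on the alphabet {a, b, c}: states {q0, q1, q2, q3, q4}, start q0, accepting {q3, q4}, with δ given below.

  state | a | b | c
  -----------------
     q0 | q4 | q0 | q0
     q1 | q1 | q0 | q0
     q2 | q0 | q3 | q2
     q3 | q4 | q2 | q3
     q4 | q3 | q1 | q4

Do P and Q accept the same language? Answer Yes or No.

Yes

Exploring the product automaton P × Q from the start pair (A, q0), following both machines on each input symbol, reaches 5 state pairs: (A, q0), (B, q4), (D, q3), (E, q1), (C, q2).
P accepts in {B, D} and Q accepts in {q3, q4}. In every reachable pair the two components are either both accepting — (B, q4), (D, q3) — or both non-accepting, so no string is accepted by exactly one of the machines: L(P) \ L(Q) and L(Q) \ L(P) are both empty.
Hence every string is accepted by P iff it is accepted by Q, and the two languages coincide.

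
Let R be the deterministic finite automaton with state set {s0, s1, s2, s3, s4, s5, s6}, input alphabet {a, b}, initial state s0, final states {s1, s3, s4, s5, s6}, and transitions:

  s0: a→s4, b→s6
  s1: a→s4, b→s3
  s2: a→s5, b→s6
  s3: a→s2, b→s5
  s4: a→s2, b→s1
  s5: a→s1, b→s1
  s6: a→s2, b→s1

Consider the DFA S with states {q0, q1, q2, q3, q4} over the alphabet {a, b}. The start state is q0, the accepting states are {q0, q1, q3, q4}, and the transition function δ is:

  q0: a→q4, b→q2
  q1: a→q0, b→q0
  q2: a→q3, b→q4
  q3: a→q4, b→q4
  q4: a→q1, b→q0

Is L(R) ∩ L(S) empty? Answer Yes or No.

No

The string a is accepted by both R and S.
Hence L(R) ∩ L(S) ≠ ∅.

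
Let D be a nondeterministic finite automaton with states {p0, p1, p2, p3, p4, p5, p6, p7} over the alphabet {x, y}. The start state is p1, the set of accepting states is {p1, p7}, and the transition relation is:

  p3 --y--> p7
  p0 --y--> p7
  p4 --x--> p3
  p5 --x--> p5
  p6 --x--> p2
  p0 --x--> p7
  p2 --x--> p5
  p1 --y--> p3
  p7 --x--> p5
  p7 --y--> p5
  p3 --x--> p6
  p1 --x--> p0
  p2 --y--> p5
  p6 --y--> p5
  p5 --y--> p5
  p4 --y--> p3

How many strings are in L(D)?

4

The useful subgraph on states {p0, p1, p3, p7} is acyclic, so L(D) is finite; the longest accepting path visits 3 useful states, giving maximum string length 2.
Counting accepting paths from p1 by length: 1 of length 0, 3 of length 2. Total 4.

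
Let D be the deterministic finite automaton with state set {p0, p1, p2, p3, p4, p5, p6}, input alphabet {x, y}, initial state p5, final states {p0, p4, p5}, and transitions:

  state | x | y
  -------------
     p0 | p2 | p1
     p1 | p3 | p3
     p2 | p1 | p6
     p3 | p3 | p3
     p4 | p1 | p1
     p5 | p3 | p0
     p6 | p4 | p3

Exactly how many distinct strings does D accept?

3

The useful subgraph on states {p0, p2, p4, p5, p6} is acyclic, so L(D) is finite; the longest accepting path visits 5 useful states, giving maximum string length 4.
Counting accepting paths from p5 by length: 1 of length 0, 1 of length 1, 1 of length 4. Total 3.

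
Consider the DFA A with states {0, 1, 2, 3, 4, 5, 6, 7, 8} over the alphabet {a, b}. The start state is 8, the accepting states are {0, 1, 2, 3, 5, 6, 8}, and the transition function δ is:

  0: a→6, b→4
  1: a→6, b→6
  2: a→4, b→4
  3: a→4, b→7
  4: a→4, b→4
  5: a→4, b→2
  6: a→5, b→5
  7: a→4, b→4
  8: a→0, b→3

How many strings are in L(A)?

8

The useful subgraph on states {0, 2, 3, 5, 6, 8} is acyclic, so L(A) is finite; the longest accepting path visits 5 useful states, giving maximum string length 4.
Counting accepting paths from 8 by length: 1 of length 0, 2 of length 1, 1 of length 2, 2 of length 3, 2 of length 4. Total 8.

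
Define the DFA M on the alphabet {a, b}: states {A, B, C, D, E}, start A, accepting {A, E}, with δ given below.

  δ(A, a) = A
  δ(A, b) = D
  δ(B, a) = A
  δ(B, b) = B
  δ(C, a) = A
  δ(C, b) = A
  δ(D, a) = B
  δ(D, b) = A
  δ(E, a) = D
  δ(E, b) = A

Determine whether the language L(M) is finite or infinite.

State A is reachable from the start and can reach an accepting state, and it lies on the cycle A → A.
Traversing that cycle any number of times yields accepted strings of unbounded length, so the language is infinite.

infinite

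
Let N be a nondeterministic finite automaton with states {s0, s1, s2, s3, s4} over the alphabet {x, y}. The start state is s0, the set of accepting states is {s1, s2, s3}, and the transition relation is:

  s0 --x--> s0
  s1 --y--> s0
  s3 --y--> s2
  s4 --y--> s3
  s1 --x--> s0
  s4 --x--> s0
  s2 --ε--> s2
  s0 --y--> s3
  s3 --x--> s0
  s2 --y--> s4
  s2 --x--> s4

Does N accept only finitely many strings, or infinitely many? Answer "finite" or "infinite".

State s0 is reachable from the start and can reach an accepting state, and it lies on the cycle s0 → s0.
Traversing that cycle any number of times yields accepted strings of unbounded length, so the language is infinite.

infinite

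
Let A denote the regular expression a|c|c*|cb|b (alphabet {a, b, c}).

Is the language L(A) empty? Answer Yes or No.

No

The empty string ε matches the expression, so it belongs to L(A).
Since L(A) contains at least one string, it is not empty.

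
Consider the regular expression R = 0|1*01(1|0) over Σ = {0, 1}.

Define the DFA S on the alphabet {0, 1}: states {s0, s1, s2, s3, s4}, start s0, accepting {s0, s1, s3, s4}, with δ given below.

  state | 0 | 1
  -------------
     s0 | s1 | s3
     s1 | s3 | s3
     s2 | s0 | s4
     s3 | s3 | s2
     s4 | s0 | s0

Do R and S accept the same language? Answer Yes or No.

The string 011 is accepted by R but rejected by S.
So L(R) ≠ L(S).

No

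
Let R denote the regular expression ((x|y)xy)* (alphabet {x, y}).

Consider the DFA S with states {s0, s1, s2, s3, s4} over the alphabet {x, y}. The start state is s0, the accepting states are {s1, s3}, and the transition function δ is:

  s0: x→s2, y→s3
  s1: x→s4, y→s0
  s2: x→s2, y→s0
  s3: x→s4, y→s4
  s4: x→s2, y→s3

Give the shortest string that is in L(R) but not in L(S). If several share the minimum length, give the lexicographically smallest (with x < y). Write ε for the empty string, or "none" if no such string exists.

ε

The empty string ε is accepted by R but not by S.
Since ε is the unique shortest string, it is the required witness.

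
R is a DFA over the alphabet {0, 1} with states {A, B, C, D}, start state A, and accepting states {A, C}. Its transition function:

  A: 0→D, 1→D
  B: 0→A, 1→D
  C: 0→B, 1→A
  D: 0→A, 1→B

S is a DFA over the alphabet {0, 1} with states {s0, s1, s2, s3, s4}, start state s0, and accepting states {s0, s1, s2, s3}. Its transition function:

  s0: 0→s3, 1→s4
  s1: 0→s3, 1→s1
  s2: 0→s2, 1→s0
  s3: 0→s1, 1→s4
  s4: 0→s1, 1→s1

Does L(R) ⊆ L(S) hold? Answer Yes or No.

Yes

Exploring the product automaton R × S from the start pair (A, s0), following both machines on each input symbol, reaches 8 state pairs: (A, s0), (D, s3), (D, s4), (A, s1), (B, s4), (B, s1), (D, s1), (A, s3).
R accepts in {A, C} and S accepts in {s0, s1, s2, s3}. The reachable pairs whose R-component is accepting are (A, s0), (A, s1), (A, s3); in each of them the S-component is accepting too, so the product for L(R) \ L(S) (R-component accepting, S-component rejecting) has no reachable accepting pair and the difference is empty.
Hence every string in L(R) is also in L(S).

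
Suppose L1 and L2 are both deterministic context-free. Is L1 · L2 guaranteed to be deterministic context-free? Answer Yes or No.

Take L₁ = {ε, c} (finite, hence regular and DCFL) and L₂ = {c aⁿbⁿ : n≥0} ∪ {cc aⁿb²ⁿ : n≥0} (a DCFL: the number of leading c's tells the DPDA whether to pop one stack symbol per b or per two b's). Then L₁L₂ ∩ cca⁺b* = {cc aⁿbⁿ : n≥1} ∪ {cc aⁿb²ⁿ : n≥1}. If L₁L₂ were a DCFL, so would be this intersection with a regular set, and a DPDA for it started from its configuration after reading cc would accept {aⁿbⁿ : n≥1} ∪ {aⁿb²ⁿ : n≥1}, which no deterministic PDA accepts (a DPDA for it would have a single run on aⁿb²ⁿ, accepting after the prefix aⁿbⁿ and accepting again after n more b's; an ordinary PDA that simulates it on a's and b's and, at any moment when it is accepting, may switch to reading only a fresh letter d while feeding each d to the simulation as a b, would accept aⁱbʲdᵏ (k≥1) exactly when both aⁱbʲ and aⁱbʲ⁺ᵏ are in the language, i.e. its language intersected with the regular set a*b*d⁺ would be exactly {aⁿbⁿdⁿ : n≥1} — impossible, since context-free languages are closed under intersection with regular sets and {aⁿbⁿdⁿ} is not context-free). Hence L₁L₂ is not a DCFL.

No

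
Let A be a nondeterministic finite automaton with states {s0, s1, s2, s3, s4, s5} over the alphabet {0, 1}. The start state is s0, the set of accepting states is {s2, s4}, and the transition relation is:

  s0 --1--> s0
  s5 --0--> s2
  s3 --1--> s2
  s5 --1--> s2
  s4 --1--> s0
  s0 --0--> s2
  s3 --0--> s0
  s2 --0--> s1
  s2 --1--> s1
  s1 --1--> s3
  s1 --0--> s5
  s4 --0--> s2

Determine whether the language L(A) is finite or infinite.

State s0 is reachable from the start and can reach an accepting state, and it lies on the cycle s0 → s0.
Traversing that cycle any number of times yields accepted strings of unbounded length, so the language is infinite.

infinite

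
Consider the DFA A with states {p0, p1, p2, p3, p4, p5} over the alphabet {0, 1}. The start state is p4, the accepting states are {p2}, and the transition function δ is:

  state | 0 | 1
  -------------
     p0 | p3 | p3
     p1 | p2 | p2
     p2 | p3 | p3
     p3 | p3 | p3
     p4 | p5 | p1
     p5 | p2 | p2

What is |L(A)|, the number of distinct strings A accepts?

4

The useful subgraph on states {p1, p2, p4, p5} is acyclic, so L(A) is finite; the longest accepting path visits 3 useful states, giving maximum string length 2.
Counting accepting paths from p4 by length: 4 of length 2. Total 4.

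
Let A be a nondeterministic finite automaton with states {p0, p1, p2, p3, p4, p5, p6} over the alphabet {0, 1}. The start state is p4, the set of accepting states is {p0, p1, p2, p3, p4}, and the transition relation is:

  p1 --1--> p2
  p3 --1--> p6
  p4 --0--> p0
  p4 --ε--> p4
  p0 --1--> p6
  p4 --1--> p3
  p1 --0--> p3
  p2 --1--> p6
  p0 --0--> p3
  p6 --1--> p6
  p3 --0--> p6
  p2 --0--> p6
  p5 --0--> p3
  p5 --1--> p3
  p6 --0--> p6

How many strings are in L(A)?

The useful subgraph on states {p0, p3, p4} is acyclic, so L(A) is finite; the longest accepting path visits 3 useful states, giving maximum string length 2.
Counting accepting paths from p4 by length: 1 of length 0, 2 of length 1, 1 of length 2. Total 4.

4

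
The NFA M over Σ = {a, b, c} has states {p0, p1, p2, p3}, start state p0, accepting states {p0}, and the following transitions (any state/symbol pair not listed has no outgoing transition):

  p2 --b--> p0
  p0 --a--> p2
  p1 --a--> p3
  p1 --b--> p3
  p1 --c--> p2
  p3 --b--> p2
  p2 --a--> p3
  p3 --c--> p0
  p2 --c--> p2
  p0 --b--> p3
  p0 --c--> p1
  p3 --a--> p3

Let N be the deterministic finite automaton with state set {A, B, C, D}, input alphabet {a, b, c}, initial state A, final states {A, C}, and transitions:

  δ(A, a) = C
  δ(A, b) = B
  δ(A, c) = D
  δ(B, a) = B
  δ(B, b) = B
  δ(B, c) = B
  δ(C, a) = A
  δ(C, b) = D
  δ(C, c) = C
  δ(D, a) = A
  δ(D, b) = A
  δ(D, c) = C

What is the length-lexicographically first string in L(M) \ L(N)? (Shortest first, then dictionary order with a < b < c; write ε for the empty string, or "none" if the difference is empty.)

The string ab is accepted by M but not by N.
No shorter string lies in the difference, and ab is the lexicographically first length-2 string in L(M) \ L(N).

ab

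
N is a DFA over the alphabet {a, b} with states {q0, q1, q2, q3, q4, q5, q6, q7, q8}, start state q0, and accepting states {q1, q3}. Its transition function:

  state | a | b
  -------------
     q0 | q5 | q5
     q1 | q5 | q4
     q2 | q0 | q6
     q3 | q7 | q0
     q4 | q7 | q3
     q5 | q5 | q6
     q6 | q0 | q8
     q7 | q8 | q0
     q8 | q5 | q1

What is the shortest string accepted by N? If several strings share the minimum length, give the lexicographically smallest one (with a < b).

A breadth-first search from q0 reaches an accepting state first via the path q0 → q5 → q6 → q8 → q1 on input abbb.
No string of length < 4 is accepted (BFS exhausts all shorter strings without reaching an accepting state), and abbb is the lexicographically least accepting string of length 4.

abbb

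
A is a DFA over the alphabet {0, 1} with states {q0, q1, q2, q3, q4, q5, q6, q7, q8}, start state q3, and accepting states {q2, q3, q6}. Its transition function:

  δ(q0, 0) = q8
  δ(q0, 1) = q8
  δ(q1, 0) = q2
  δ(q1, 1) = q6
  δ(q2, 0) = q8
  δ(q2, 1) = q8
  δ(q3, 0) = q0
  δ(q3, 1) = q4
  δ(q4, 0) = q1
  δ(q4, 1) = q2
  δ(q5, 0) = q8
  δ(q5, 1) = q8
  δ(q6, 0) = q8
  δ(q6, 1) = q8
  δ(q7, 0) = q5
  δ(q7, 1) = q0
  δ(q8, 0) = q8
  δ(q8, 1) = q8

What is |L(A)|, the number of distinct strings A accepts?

4

The useful subgraph on states {q1, q2, q3, q4, q6} is acyclic, so L(A) is finite; the longest accepting path visits 4 useful states, giving maximum string length 3.
Counting accepting paths from q3 by length: 1 of length 0, 1 of length 2, 2 of length 3. Total 4.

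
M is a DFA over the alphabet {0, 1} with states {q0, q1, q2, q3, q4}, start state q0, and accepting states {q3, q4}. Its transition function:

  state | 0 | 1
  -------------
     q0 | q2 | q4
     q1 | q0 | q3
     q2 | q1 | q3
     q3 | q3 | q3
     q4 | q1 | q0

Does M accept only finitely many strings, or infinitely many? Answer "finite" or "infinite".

infinite

State q0 is reachable from the start and can reach an accepting state, and it lies on the cycle q0 → q2 → q1 → q0.
Traversing that cycle any number of times yields accepted strings of unbounded length, so the language is infinite.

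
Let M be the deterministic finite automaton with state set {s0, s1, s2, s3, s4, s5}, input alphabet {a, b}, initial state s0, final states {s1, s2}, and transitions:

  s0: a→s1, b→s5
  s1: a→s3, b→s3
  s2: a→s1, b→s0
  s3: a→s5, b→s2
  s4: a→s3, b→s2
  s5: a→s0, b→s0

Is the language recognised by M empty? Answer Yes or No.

The string a is accepted: the run s0 → s1 ends in the accepting state s1.
Since at least one string is accepted, L(M) is not empty.

No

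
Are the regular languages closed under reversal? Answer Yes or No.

Yes

Reverse every transition of an NFA for L, make the old start state the unique accepting state, and add a fresh start state with ε-moves to the old accepting states; this NFA accepts Lᴿ.
So the regular languages are closed under reversal.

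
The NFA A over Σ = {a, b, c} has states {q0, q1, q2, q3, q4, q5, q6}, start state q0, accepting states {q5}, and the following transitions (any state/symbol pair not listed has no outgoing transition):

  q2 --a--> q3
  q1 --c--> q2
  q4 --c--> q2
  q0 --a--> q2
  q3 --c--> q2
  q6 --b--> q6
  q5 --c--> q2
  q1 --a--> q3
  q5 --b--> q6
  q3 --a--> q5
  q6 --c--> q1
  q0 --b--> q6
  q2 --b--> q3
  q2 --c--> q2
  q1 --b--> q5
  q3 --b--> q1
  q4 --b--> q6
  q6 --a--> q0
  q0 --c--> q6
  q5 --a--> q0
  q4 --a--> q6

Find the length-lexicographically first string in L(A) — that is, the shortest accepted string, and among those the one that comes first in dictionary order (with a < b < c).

A breadth-first search from q0 reaches an accepting state first via the path q0 → q2 → q3 → q5 on input aaa.
No string of length < 3 is accepted (BFS exhausts all shorter strings without reaching an accepting state), and aaa is the lexicographically least accepting string of length 3.

aaa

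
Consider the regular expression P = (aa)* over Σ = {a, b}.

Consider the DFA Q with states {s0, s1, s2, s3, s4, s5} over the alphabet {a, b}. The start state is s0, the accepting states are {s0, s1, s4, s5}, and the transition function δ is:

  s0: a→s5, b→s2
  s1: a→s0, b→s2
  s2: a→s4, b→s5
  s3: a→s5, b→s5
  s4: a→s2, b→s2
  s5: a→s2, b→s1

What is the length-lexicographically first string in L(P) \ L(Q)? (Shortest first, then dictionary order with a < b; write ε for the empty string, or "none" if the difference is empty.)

aa

The string aa is accepted by P but not by Q.
No shorter string lies in the difference, and aa is the lexicographically first length-2 string in L(P) \ L(Q).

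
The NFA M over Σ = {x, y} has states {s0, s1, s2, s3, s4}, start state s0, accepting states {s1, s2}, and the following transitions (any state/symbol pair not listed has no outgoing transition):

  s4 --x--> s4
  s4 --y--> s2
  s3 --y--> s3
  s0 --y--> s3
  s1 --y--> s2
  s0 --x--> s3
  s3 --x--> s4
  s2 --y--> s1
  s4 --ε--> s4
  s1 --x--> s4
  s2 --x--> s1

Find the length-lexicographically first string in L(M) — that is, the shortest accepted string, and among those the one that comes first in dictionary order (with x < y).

A breadth-first search from s0 reaches an accepting state first via the path s0 → s3 → s4 → s2 on input xxy.
No string of length < 3 is accepted (BFS exhausts all shorter strings without reaching an accepting state), and xxy is the lexicographically least accepting string of length 3.

xxy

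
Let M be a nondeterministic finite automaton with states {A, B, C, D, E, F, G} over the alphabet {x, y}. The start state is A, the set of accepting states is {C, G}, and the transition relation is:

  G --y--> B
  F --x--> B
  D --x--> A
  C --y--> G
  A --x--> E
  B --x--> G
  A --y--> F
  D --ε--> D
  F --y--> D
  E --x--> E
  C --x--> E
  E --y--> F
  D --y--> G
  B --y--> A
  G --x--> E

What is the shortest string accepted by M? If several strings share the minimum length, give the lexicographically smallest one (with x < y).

A breadth-first search from A reaches an accepting state first via the path A → F → B → G on input yxx.
No string of length < 3 is accepted (BFS exhausts all shorter strings without reaching an accepting state), and yxx is the lexicographically least accepting string of length 3.

yxx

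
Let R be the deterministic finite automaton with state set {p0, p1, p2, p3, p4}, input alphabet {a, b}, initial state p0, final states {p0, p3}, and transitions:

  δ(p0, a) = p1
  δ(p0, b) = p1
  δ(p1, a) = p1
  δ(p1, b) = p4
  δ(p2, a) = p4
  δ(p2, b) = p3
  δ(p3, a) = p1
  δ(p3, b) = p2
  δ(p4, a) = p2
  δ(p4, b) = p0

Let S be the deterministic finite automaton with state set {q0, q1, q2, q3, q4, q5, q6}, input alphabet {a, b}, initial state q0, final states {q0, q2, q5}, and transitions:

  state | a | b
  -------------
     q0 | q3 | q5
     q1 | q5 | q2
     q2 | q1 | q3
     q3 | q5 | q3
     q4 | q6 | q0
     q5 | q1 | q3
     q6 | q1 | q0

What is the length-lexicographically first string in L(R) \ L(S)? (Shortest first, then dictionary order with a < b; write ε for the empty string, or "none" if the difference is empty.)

abb

The string abb is accepted by R but not by S.
No shorter string lies in the difference, and abb is the lexicographically first length-3 string in L(R) \ L(S).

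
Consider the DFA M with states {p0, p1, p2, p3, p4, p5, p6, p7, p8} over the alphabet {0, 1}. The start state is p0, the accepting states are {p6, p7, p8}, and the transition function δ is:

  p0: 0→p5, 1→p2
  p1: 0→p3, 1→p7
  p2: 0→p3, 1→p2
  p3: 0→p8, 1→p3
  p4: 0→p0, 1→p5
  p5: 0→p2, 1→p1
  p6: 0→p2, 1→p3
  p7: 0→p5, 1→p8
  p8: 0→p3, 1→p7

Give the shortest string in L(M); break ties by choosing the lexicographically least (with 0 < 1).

011

A breadth-first search from p0 reaches an accepting state first via the path p0 → p5 → p1 → p7 on input 011.
No string of length < 3 is accepted (BFS exhausts all shorter strings without reaching an accepting state), and 011 is the lexicographically least accepting string of length 3.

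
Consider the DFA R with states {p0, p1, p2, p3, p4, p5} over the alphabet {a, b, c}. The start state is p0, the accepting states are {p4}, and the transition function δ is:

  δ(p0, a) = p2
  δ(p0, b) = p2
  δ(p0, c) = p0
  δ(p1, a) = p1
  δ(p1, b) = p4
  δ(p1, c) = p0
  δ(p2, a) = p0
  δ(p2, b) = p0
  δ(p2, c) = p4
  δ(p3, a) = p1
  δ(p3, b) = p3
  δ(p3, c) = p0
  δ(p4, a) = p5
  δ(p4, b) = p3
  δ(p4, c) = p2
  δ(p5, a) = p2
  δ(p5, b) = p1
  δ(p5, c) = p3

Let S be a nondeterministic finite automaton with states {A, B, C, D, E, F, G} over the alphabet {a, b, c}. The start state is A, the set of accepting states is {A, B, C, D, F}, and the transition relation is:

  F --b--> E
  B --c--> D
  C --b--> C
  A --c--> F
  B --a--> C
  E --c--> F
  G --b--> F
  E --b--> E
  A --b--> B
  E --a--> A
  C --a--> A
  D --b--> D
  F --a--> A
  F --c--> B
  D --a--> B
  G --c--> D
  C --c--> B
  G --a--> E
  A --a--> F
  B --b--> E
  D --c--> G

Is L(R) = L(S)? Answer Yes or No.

The string accc is accepted by R but rejected by S.
So L(R) ≠ L(S).

No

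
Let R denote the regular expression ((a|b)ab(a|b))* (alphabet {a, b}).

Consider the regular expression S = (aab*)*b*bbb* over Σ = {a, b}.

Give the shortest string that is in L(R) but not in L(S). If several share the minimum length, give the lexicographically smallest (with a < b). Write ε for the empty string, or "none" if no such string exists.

The empty string ε is accepted by R but not by S.
Since ε is the unique shortest string, it is the required witness.

ε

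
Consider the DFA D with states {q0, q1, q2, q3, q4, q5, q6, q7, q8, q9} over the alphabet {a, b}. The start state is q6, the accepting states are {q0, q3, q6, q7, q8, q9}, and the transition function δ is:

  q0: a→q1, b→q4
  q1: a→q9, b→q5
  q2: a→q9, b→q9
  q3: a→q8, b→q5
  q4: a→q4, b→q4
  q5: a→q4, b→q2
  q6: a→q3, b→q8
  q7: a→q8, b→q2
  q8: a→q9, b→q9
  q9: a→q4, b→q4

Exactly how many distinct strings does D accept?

The useful subgraph on states {q2, q3, q5, q6, q8, q9} is acyclic, so L(D) is finite; the longest accepting path visits 5 useful states, giving maximum string length 4.
Counting accepting paths from q6 by length: 1 of length 0, 2 of length 1, 3 of length 2, 2 of length 3, 2 of length 4. Total 10.

10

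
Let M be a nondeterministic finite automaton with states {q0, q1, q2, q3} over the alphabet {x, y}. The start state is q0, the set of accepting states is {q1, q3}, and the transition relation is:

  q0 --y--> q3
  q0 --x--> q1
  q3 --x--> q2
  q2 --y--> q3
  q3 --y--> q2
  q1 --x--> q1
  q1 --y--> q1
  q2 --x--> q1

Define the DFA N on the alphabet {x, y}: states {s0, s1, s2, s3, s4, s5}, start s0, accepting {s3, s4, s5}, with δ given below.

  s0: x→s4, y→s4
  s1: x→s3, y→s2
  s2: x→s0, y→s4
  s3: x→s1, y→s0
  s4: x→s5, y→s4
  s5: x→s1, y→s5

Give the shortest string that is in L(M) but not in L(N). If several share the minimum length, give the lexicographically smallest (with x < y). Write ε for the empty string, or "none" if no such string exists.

xxx

The string xxx is accepted by M but not by N.
No shorter string lies in the difference, and xxx is the lexicographically first length-3 string in L(M) \ L(N).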